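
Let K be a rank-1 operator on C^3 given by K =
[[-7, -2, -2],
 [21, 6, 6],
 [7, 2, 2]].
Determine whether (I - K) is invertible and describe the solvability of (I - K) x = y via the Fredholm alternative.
(I - K) is singular (det(I - K) = 0, i.e. 1 ∈ sigma(K)). (I - K) x = y is solvable iff y ⊥ ker((I - K)^*) = span{(-7, -2, -2)}, i.e. iff -7y_1 - 2y_2 - 2y_3 = 0. When solvable, the solutions are x = y + c·(1, -3, -1), c arbitrary (ker(I - K) = span{(1, -3, -1)}, dimension 1).

K has rank 1, so it is an outer product K = u v^T: every row of K is a multiple of one row vector. Reading off the entries, u = (1, -3, -1) and v = (-7, -2, -2) (row i of K equals u_i·v^T). A rank-one matrix u v^T satisfies K u = u (v·u) and kills the (2)-dimensional subspace v^⊥, so its characteristic polynomial is lambda^2 (lambda - v·u) with v·u = tr K = 1. Hence the eigenvalues of I - K are 1 (multiplicity 2) and 1 - (1) = 0, so det(I - K) = 0. (Direct check: I - K =
[[8, 2, 2],
 [-21, -5, -6],
 [-7, -2, -1]]
has determinant 0.) So 1 is an eigenvalue of K and (I - K) is not invertible. The finite-dimensional Fredholm alternative says: either (I - K) is invertible, or ker(I - K) ≠ {0} and then range(I - K) = ker((I - K)^*)^⊥, with dim ker(I - K) = dim ker((I - K)^*). We are in the second case, so we need both kernels. Kernel of I - K: (I - K) u = u - u (v·u) = u - u = 0, so ker(I - K) = span{u} = span{(1, -3, -1)} (it is exactly 1-dimensional because rank(I - K) = 2). Kernel of the adjoint: K is real, so (I - K)^* = I - K^T = I - v u^T, and (I - v u^T) v = v - v (u·v) = 0; hence ker((I - K)^*) = span{v} = span{(-7, -2, -2)}. Therefore (I - K) x = y is solvable iff <y, v> = 0, i.e. iff -7y_1 - 2y_2 - 2y_3 = 0. When this holds, K y = u (v·y) = 0, so (I - K) y = y and x = y is a particular solution; the full solution set is the line x = y + c·u = y + c·(1, -3, -1), c ∈ C.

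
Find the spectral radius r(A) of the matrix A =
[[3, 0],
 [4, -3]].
r(A) = 3

The eigenvalues of A are the roots of its characteristic polynomial. With M = A (coefficients from the trace and determinant):
  p(λ) = det(λ I - M) = λ^2 - 9.
For λ^2 - 9 the discriminant is 36. It is a perfect square (6^2), so the roots are rational: λ = (0 ± 6)/2 = 3, -3.
Thus the eigenvalues (to 4 decimals) are 3 (modulus 3); -3 (modulus 3). The spectral radius is the largest modulus: r(A) = 3. (Cross-check: r(A) ≤ ||A||_2 ≈ 5.6056; equality holds whenever A is normal, though it can also hold for some non-normal A.)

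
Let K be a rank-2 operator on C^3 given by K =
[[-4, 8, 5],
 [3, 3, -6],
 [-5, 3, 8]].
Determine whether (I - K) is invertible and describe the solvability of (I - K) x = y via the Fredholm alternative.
(I - K) is invertible (det(I - K) = -7 ≠ 0), so for every y in C^3 the equation (I - K) x = y has a unique solution.

K has rank 2 and factors as K = U V^T = u1 v1^T + u2 v2^T with u1 = (1, -3, 3), v1 = (-2, 2, 3), u2 = (-2, -3, 1), v2 = (1, -3, -1) (multiplying out reproduces the displayed K). The nonzero eigenvalues of U V^T coincide with those of the 2 x 2 matrix G = V^T U = [[v1·u1, v1·u2], [v2·u1, v2·u2]] = [[1, 1], [7, 6]], and by the Sylvester determinant identity det(I_3 - U V^T) = det(I_2 - V^T U) = det([[0, -1], [-7, -5]]) = (0)(-5) - (-1)(-7) = -7. (Direct check: I - K =
[[5, -8, -5],
 [-3, -2, 6],
 [5, -3, -7]]
has determinant -7.) The finite-dimensional Fredholm alternative says: either (I - K) is invertible, or ker(I - K) ≠ {0} and then range(I - K) = ker((I - K)^*)^⊥, with dim ker(I - K) = dim ker((I - K)^*). Since det(I - K) ≠ 0, 1 is not an eigenvalue of K and ker(I - K) = {0}, so we are in the first case: for every y there is a unique x = (I - K)^(-1) y. (Explicitly, by the Woodbury identity, (I - U V^T)^(-1) = I + U (I_2 - G)^(-1) V^T.)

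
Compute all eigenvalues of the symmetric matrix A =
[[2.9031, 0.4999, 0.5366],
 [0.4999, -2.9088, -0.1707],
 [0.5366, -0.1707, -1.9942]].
sigma(A) ≈ {-3, -2, 3}

A is real symmetric, so its spectrum consists of real eigenvalues. Expanding the characteristic polynomial of the displayed matrix gives
  det(λ I - A) = p(λ) = λ^3 + (2)λ^2 + (-9)λ + (-18).
Solving p(λ) = 0 yields eigenvalues ≈ -3, -2, 3. (A is shown rounded to 4 decimals, so these recover the underlying integer eigenvalues to within that precision.)
Verification: the trace of A = -2 equals the sum of eigenvalues -2, and det(A) ≈ 17.9998 matches the eigenvalue product 18.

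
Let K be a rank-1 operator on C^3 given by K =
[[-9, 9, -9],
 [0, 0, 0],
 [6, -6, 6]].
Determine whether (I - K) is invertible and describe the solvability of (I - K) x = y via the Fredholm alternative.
(I - K) is invertible (det(I - K) = 4 ≠ 0), so for every y in C^3 the equation (I - K) x = y has a unique solution.

K has rank 1, so it is an outer product K = u v^T: every row of K is a multiple of one row vector. Reading off the entries, u = (3, 0, -2) and v = (-3, 3, -3) (row i of K equals u_i·v^T). A rank-one matrix u v^T satisfies K u = u (v·u) and kills the (2)-dimensional subspace v^⊥, so its characteristic polynomial is lambda^2 (lambda - v·u) with v·u = tr K = -3. Hence the eigenvalues of I - K are 1 (multiplicity 2) and 1 - (-3) = 4, so det(I - K) = 4. (Direct check: I - K =
[[10, -9, 9],
 [0, 1, 0],
 [-6, 6, -5]]
has determinant 4.) The finite-dimensional Fredholm alternative says: either (I - K) is invertible, or ker(I - K) ≠ {0} and then range(I - K) = ker((I - K)^*)^⊥, with dim ker(I - K) = dim ker((I - K)^*). Since det(I - K) ≠ 0, 1 is not an eigenvalue of K and ker(I - K) = {0}, so we are in the first case: for every y there is a unique x = (I - K)^(-1) y. Explicitly, by the Sherman–Morrison formula, (I - u v^T)^(-1) = I + u v^T/(1 - v·u), i.e. (I - K)^(-1) = I + K/(4).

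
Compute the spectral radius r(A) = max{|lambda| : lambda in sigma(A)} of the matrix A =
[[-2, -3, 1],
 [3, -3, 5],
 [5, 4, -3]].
r(A) ≈ 8.1807

The eigenvalues of A are the roots of its characteristic polynomial. With M = A (coefficients from the trace, the sum of principal 2x2 minors, and det A):
  p(λ) = det(λ I - M) = λ^3 + 8λ^2 + 5λ + 53.
No integer candidate from the rational root theorem (±divisors of 53) is a root, so the roots are irrational. The cubic discriminant is Δ = -145127 < 0, so there is one real root and a complex-conjugate pair. p(-9) = -73 and p(-8) = 13 have opposite signs, so a root lies in (-9, -8); Newton's method refines it to λ ≈ -8.1807. Dividing out (λ - (-8.1807)) leaves approximately λ^2 - 0.1807λ + 6.4786. For λ^2 - 0.1807λ + 6.4786 the discriminant is -25.8818. It is negative, so the remaining roots are the complex-conjugate pair λ ≈ 0.0904 ± 2.5437i. Their product equals the constant term, so |λ|^2 ≈ 6.4786 and |λ| ≈ 2.5453.
Thus the eigenvalues (to 4 decimals) are -8.1807 (modulus 8.1807); 0.0904 ± 2.5437i (modulus 2.5453). The spectral radius is the largest modulus: r(A) ≈ 8.1807. (Cross-check: r(A) ≤ ||A||_2 ≈ 8.3862; equality holds whenever A is normal, though it can also hold for some non-normal A.)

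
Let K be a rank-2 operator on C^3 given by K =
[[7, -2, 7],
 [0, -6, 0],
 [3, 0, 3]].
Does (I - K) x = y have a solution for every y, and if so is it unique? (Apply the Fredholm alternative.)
(I - K) is invertible (det(I - K) = -63 ≠ 0), so for every y in C^3 the equation (I - K) x = y has a unique solution.

K has rank 2 and factors as K = U V^T = u1 v1^T + u2 v2^T with u1 = (3, 2, 1), v1 = (3, 0, 3), u2 = (1, 3, 0), v2 = (-2, -2, -2) (multiplying out reproduces the displayed K). The nonzero eigenvalues of U V^T coincide with those of the 2 x 2 matrix G = V^T U = [[v1·u1, v1·u2], [v2·u1, v2·u2]] = [[12, 3], [-12, -8]], and by the Sylvester determinant identity det(I_3 - U V^T) = det(I_2 - V^T U) = det([[-11, -3], [12, 9]]) = (-11)(9) - (-3)(12) = -63. (Direct check: I - K =
[[-6, 2, -7],
 [0, 7, 0],
 [-3, 0, -2]]
has determinant -63.) The finite-dimensional Fredholm alternative says: either (I - K) is invertible, or ker(I - K) ≠ {0} and then range(I - K) = ker((I - K)^*)^⊥, with dim ker(I - K) = dim ker((I - K)^*). Since det(I - K) ≠ 0, 1 is not an eigenvalue of K and ker(I - K) = {0}, so we are in the first case: for every y there is a unique x = (I - K)^(-1) y. (Explicitly, by the Woodbury identity, (I - U V^T)^(-1) = I + U (I_2 - G)^(-1) V^T.)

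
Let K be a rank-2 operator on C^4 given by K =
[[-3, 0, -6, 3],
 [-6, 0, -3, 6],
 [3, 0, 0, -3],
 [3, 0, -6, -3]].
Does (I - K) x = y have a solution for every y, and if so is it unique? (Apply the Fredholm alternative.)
(I - K) is invertible (det(I - K) = 7 ≠ 0), so for every y in C^4 the equation (I - K) x = y has a unique solution.

K has rank 2 and factors as K = U V^T = u1 v1^T + u2 v2^T with u1 = (-3, -3, 1, -1), v1 = (3, 0, 0, -3), u2 = (-2, -1, 0, -2), v2 = (-3, 0, 3, 3) (multiplying out reproduces the displayed K). The nonzero eigenvalues of U V^T coincide with those of the 2 x 2 matrix G = V^T U = [[v1·u1, v1·u2], [v2·u1, v2·u2]] = [[-6, 0], [9, 0]], and by the Sylvester determinant identity det(I_4 - U V^T) = det(I_2 - V^T U) = det([[7, 0], [-9, 1]]) = (7)(1) - (0)(-9) = 7. (Direct check: I - K =
[[4, 0, 6, -3],
 [6, 1, 3, -6],
 [-3, 0, 1, 3],
 [-3, 0, 6, 4]]
has determinant 7.) The finite-dimensional Fredholm alternative says: either (I - K) is invertible, or ker(I - K) ≠ {0} and then range(I - K) = ker((I - K)^*)^⊥, with dim ker(I - K) = dim ker((I - K)^*). Since det(I - K) ≠ 0, 1 is not an eigenvalue of K and ker(I - K) = {0}, so we are in the first case: for every y there is a unique x = (I - K)^(-1) y. (Explicitly, by the Woodbury identity, (I - U V^T)^(-1) = I + U (I_2 - G)^(-1) V^T.)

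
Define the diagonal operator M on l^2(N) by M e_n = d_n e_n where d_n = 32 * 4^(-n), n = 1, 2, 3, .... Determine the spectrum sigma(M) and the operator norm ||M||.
sigma(M) = {32 * 4^(-n) : n ≥ 1} ∪ {0}; ||M|| = 8

A bounded diagonal operator on l^2 with diagonal entries d_n has spectrum equal to the closure of {d_n : n ≥ 1}: every d_n is an eigenvalue (with eigenvector e_n), so {d_n} ⊂ sigma(M); the spectrum is closed, so its closure is too; and for lambda not in the closure, (M - lambda I) has bounded inverse (the diagonal entries 1/(d_n - lambda) are bounded). For our sequence d_n = 32 * 4^(-n), n = 1, 2, 3, ...:
  - {d_n} = {32 * 4^(-n) : n ≥ 1}; the only limit point is 0
  - closure = {32 * 4^(-n) : n ≥ 1} ∪ {0}
For the norm: a diagonal operator has ||M|| = sup_n |d_n|. Here d_n = 32 * 4^(-n) is positive and decreasing, so sup_n |d_n| = d_1 = 32/4 = 8. So ||M|| = 8.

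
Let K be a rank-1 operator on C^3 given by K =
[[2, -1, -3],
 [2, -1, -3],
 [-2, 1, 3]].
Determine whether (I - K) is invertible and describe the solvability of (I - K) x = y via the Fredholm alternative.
(I - K) is invertible (det(I - K) = -3 ≠ 0), so for every y in C^3 the equation (I - K) x = y has a unique solution.

K has rank 1, so it is an outer product K = u v^T: every row of K is a multiple of one row vector. Reading off the entries, u = (1, 1, -1) and v = (2, -1, -3) (row i of K equals u_i·v^T). A rank-one matrix u v^T satisfies K u = u (v·u) and kills the (2)-dimensional subspace v^⊥, so its characteristic polynomial is lambda^2 (lambda - v·u) with v·u = tr K = 4. Hence the eigenvalues of I - K are 1 (multiplicity 2) and 1 - (4) = -3, so det(I - K) = -3. (Direct check: I - K =
[[-1, 1, 3],
 [-2, 2, 3],
 [2, -1, -2]]
has determinant -3.) The finite-dimensional Fredholm alternative says: either (I - K) is invertible, or ker(I - K) ≠ {0} and then range(I - K) = ker((I - K)^*)^⊥, with dim ker(I - K) = dim ker((I - K)^*). Since det(I - K) ≠ 0, 1 is not an eigenvalue of K and ker(I - K) = {0}, so we are in the first case: for every y there is a unique x = (I - K)^(-1) y. Explicitly, by the Sherman–Morrison formula, (I - u v^T)^(-1) = I + u v^T/(1 - v·u), i.e. (I - K)^(-1) = I + K/(-3).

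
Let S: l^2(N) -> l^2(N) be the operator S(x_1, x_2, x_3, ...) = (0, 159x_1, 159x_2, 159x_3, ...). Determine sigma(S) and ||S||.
sigma(S) = closed disk {z in C : |z| ≤ 159}; ||S|| = 159

Note S = 159·U where U is the unit right shift (U x)_k = x_{k-1} (with x_0 := 0); so ||S|| = 159||U|| and sigma(S) = 159·sigma(U). ||S x||^2 = sum_{k≥1} |159x_k|^2 = 25281||x||^2, so ||S|| = 159 and sigma(S) ⊂ {|z| ≤ 159}. For any |lambda| < 159, the equation (S - lambda I) x = 0 forces x_1 = 0, then 159x_k = lambda x_{k+1} ⇒ x = 0, so S has no eigenvalues. But (S - lambda I) is not surjective for |lambda| < 159: solving (S - lambda I) x = e_1 would require x_n proportional to (lambda/159)^(-n), which is not in l^2. So every |lambda| < 159 lies in the residual spectrum. The boundary |lambda| = 159 is in the approximate point spectrum (the spectrum is closed). Hence sigma(S) is the closed disk of radius 159.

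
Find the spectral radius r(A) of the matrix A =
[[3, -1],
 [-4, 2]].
r(A) = (5 + sqrt(17))/2 ≈ 4.5616

The eigenvalues of A are the roots of its characteristic polynomial. With M = A (coefficients from the trace and determinant):
  p(λ) = det(λ I - M) = λ^2 - 5λ + 2.
For λ^2 - 5λ + 2 the discriminant is 17. It is nonnegative but not a perfect square, so the roots are real and irrational: λ = (5 ± sqrt(17))/2 ≈ 4.5616, 0.4384.
Thus the eigenvalues (to 4 decimals) are 4.5616 (modulus 4.5616); 0.4384 (modulus 0.4384). The spectral radius is the largest modulus: r(A) = (5 + sqrt(17))/2 ≈ 4.5616. (Cross-check: r(A) ≤ ||A||_2 ≈ 5.465; equality holds whenever A is normal, though it can also hold for some non-normal A.)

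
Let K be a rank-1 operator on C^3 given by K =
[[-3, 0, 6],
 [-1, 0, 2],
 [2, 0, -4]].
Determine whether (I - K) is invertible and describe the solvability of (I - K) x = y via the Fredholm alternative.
(I - K) is invertible (det(I - K) = 8 ≠ 0), so for every y in C^3 the equation (I - K) x = y has a unique solution.

K has rank 1, so it is an outer product K = u v^T: every row of K is a multiple of one row vector. Reading off the entries, u = (-3, -1, 2) and v = (1, 0, -2) (row i of K equals u_i·v^T). A rank-one matrix u v^T satisfies K u = u (v·u) and kills the (2)-dimensional subspace v^⊥, so its characteristic polynomial is lambda^2 (lambda - v·u) with v·u = tr K = -7. Hence the eigenvalues of I - K are 1 (multiplicity 2) and 1 - (-7) = 8, so det(I - K) = 8. (Direct check: I - K =
[[4, 0, -6],
 [1, 1, -2],
 [-2, 0, 5]]
has determinant 8.) The finite-dimensional Fredholm alternative says: either (I - K) is invertible, or ker(I - K) ≠ {0} and then range(I - K) = ker((I - K)^*)^⊥, with dim ker(I - K) = dim ker((I - K)^*). Since det(I - K) ≠ 0, 1 is not an eigenvalue of K and ker(I - K) = {0}, so we are in the first case: for every y there is a unique x = (I - K)^(-1) y. Explicitly, by the Sherman–Morrison formula, (I - u v^T)^(-1) = I + u v^T/(1 - v·u), i.e. (I - K)^(-1) = I + K/(8).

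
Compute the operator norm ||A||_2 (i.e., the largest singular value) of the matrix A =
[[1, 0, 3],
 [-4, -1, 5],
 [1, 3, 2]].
||A||_2 ≈ 6.7967 (= sqrt(largest eigenvalue of A^T A))

||A||_2 = sigma_max(A) = sqrt(lambda_max(A^T A)). Form the symmetric matrix M = A^T A =
[[18, 7, -15],
 [7, 10, 1],
 [-15, 1, 38]].
Its characteristic polynomial (trace, sum of principal 2x2 minors, determinant of M give the coefficients) is
  p(λ) = det(λ I - M) = λ^3 - 66λ^2 + 969λ - 2500.
No integer candidate from the rational root theorem (±divisors of 2500) is a root, so the roots are irrational. The cubic discriminant is Δ = 284921280 > 0, so there are three distinct real roots. p(3) = -160 and p(4) = 384 have opposite signs, so a root lies in (3, 4); Newton's method refines it to λ ≈ 3.2738. p(16) = 204 and p(17) = -188 have opposite signs, so a root lies in (16, 17); Newton's method refines it to λ ≈ 16.5309. p(46) = -246 and p(47) = 1072 have opposite signs, so a root lies in (46, 47); Newton's method refines it to λ ≈ 46.1954. Check (Vieta): the three roots sum to 66, matching tr M = 66.
So the eigenvalues of A^T A are ≈ 3.2738, 16.5309, 46.1954 (all ≥ 0, as they must be for A^T A). The largest is λ_max ≈ 46.1954, hence ||A||_2 = sqrt(λ_max) ≈ 6.7967.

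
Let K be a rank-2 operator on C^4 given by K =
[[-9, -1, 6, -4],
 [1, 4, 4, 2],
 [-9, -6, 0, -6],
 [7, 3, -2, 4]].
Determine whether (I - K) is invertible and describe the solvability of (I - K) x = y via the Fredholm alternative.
(I - K) is invertible (det(I - K) = 35 ≠ 0), so for every y in C^4 the equation (I - K) x = y has a unique solution.

K has rank 2 and factors as K = U V^T = u1 v1^T + u2 v2^T with u1 = (3, 2, 0, -1), v1 = (-1, 1, 2, 0), u2 = (2, -1, 3, -2), v2 = (-3, -2, 0, -2) (multiplying out reproduces the displayed K). The nonzero eigenvalues of U V^T coincide with those of the 2 x 2 matrix G = V^T U = [[v1·u1, v1·u2], [v2·u1, v2·u2]] = [[-1, 3], [-11, 0]], and by the Sylvester determinant identity det(I_4 - U V^T) = det(I_2 - V^T U) = det([[2, -3], [11, 1]]) = (2)(1) - (-3)(11) = 35. (Direct check: I - K =
[[10, 1, -6, 4],
 [-1, -3, -4, -2],
 [9, 6, 1, 6],
 [-7, -3, 2, -3]]
has determinant 35.) The finite-dimensional Fredholm alternative says: either (I - K) is invertible, or ker(I - K) ≠ {0} and then range(I - K) = ker((I - K)^*)^⊥, with dim ker(I - K) = dim ker((I - K)^*). Since det(I - K) ≠ 0, 1 is not an eigenvalue of K and ker(I - K) = {0}, so we are in the first case: for every y there is a unique x = (I - K)^(-1) y. (Explicitly, by the Woodbury identity, (I - U V^T)^(-1) = I + U (I_2 - G)^(-1) V^T.)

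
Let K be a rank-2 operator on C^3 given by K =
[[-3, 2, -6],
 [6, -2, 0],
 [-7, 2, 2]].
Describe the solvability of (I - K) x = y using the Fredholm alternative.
(I - K) is invertible (det(I - K) = -54 ≠ 0), so for every y in C^3 the equation (I - K) x = y has a unique solution.

K has rank 2 and factors as K = U V^T = u1 v1^T + u2 v2^T with u1 = (3, 0, -1), v1 = (1, 0, -2), u2 = (2, -2, 2), v2 = (-3, 1, 0) (multiplying out reproduces the displayed K). The nonzero eigenvalues of U V^T coincide with those of the 2 x 2 matrix G = V^T U = [[v1·u1, v1·u2], [v2·u1, v2·u2]] = [[5, -2], [-9, -8]], and by the Sylvester determinant identity det(I_3 - U V^T) = det(I_2 - V^T U) = det([[-4, 2], [9, 9]]) = (-4)(9) - (2)(9) = -54. (Direct check: I - K =
[[4, -2, 6],
 [-6, 3, 0],
 [7, -2, -1]]
has determinant -54.) The finite-dimensional Fredholm alternative says: either (I - K) is invertible, or ker(I - K) ≠ {0} and then range(I - K) = ker((I - K)^*)^⊥, with dim ker(I - K) = dim ker((I - K)^*). Since det(I - K) ≠ 0, 1 is not an eigenvalue of K and ker(I - K) = {0}, so we are in the first case: for every y there is a unique x = (I - K)^(-1) y. (Explicitly, by the Woodbury identity, (I - U V^T)^(-1) = I + U (I_2 - G)^(-1) V^T.)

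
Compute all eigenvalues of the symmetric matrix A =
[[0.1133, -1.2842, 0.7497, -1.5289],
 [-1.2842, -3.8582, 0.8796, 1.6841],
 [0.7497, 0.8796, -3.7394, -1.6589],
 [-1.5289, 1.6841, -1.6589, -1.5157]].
sigma(A) ≈ {-6, -3, -2, 2}

A is real symmetric, so its spectrum consists of real eigenvalues. Expanding the characteristic polynomial of the displayed matrix gives
  det(λ I - A) = p(λ) = λ^4 + (9)λ^3 + (14)λ^2 + (-36.0012)λ + (-72.0026).
Solving p(λ) = 0 yields eigenvalues ≈ -6, -3, -2, 2. (A is shown rounded to 4 decimals, so these recover the underlying integer eigenvalues to within that precision.)
Verification: the trace of A = -9 equals the sum of eigenvalues -9, and det(A) ≈ -72.0026 matches the eigenvalue product -72.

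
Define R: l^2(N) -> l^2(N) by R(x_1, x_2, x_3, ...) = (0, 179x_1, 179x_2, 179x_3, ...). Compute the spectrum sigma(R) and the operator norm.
sigma(R) = closed disk {z in C : |z| ≤ 179}; ||R|| = 179

Note R = 179·U where U is the unit right shift (U x)_k = x_{k-1} (with x_0 := 0); so ||R|| = 179||U|| and sigma(R) = 179·sigma(U). ||R x||^2 = sum_{k≥1} |179x_k|^2 = 32041||x||^2, so ||R|| = 179 and sigma(R) ⊂ {|z| ≤ 179}. For any |lambda| < 179, the equation (R - lambda I) x = 0 forces x_1 = 0, then 179x_k = lambda x_{k+1} ⇒ x = 0, so R has no eigenvalues. But (R - lambda I) is not surjective for |lambda| < 179: solving (R - lambda I) x = e_1 would require x_n proportional to (lambda/179)^(-n), which is not in l^2. So every |lambda| < 179 lies in the residual spectrum. The boundary |lambda| = 179 is in the approximate point spectrum (the spectrum is closed). Hence sigma(R) is the closed disk of radius 179.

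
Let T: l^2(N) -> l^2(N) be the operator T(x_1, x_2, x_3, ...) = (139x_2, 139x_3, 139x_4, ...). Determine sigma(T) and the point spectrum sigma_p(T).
sigma(T) = closed disk {z in C : |z| ≤ 139}; sigma_p(T) = open disk {z in C : |z| < 139}

Note T = 139·V where V is the unit left shift (V x)_k = x_{k+1}; so sigma(T) = 139·sigma(V) and ||T|| = 139||V||. ||T x||^2 = 19321sum_{k≥2} |x_k|^2 ≤ 19321||x||^2, with equality on {x : x_1 = 0}, so ||T|| = 139. For any lambda with |lambda| < 139, set r = lambda/139 (|r| < 1); the vector x = (1, r, r^2, ...) is in l^2 and satisfies T x = 139(r, r^2, ...) = lambda x, so lambda is an eigenvalue. On the boundary |lambda| = 139 the geometric series diverges, so no l^2 eigenvector exists, but these lambda lie in the approximate point spectrum. Hence sigma(T) is the closed disk of radius 139 and sigma_p(T) is the open disk.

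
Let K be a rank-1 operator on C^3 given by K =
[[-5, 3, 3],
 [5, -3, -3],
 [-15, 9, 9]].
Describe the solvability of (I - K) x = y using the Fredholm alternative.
(I - K) is singular (det(I - K) = 0, i.e. 1 ∈ sigma(K)). (I - K) x = y is solvable iff y ⊥ ker((I - K)^*) = span{(-5, 3, 3)}, i.e. iff -5y_1 + 3y_2 + 3y_3 = 0. When solvable, the solutions are x = y + c·(1, -1, 3), c arbitrary (ker(I - K) = span{(1, -1, 3)}, dimension 1).

K has rank 1, so it is an outer product K = u v^T: every row of K is a multiple of one row vector. Reading off the entries, u = (1, -1, 3) and v = (-5, 3, 3) (row i of K equals u_i·v^T). A rank-one matrix u v^T satisfies K u = u (v·u) and kills the (2)-dimensional subspace v^⊥, so its characteristic polynomial is lambda^2 (lambda - v·u) with v·u = tr K = 1. Hence the eigenvalues of I - K are 1 (multiplicity 2) and 1 - (1) = 0, so det(I - K) = 0. (Direct check: I - K =
[[6, -3, -3],
 [-5, 4, 3],
 [15, -9, -8]]
has determinant 0.) So 1 is an eigenvalue of K and (I - K) is not invertible. The finite-dimensional Fredholm alternative says: either (I - K) is invertible, or ker(I - K) ≠ {0} and then range(I - K) = ker((I - K)^*)^⊥, with dim ker(I - K) = dim ker((I - K)^*). We are in the second case, so we need both kernels. Kernel of I - K: (I - K) u = u - u (v·u) = u - u = 0, so ker(I - K) = span{u} = span{(1, -1, 3)} (it is exactly 1-dimensional because rank(I - K) = 2). Kernel of the adjoint: K is real, so (I - K)^* = I - K^T = I - v u^T, and (I - v u^T) v = v - v (u·v) = 0; hence ker((I - K)^*) = span{v} = span{(-5, 3, 3)}. Therefore (I - K) x = y is solvable iff <y, v> = 0, i.e. iff -5y_1 + 3y_2 + 3y_3 = 0. When this holds, K y = u (v·y) = 0, so (I - K) y = y and x = y is a particular solution; the full solution set is the line x = y + c·u = y + c·(1, -1, 3), c ∈ C.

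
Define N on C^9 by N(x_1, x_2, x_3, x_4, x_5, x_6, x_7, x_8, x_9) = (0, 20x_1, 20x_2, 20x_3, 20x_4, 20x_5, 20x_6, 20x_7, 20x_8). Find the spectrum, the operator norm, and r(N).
sigma(N) = {0}; ||N|| = 20; r(N) = 0. (N is nilpotent with N^9 = 0.)

On C^9, N is a strictly lower-triangular matrix with 20 on the subdiagonal and zeros elsewhere, so its characteristic polynomial is lambda^9 and every eigenvalue is 0: sigma(N) = {0}. For the operator norm, N e_i = 20e_{i+1} for i = 1, ..., 8 and N e_9 = 0, so the singular values of N are 20 (with multiplicity 8) and 0; hence ||N|| = 20. The spectral radius r(N) = max|lambda| = 0. Note ||N|| > r(N) — characteristic of non-normal nilpotent operators. Indeed N^9 = 0.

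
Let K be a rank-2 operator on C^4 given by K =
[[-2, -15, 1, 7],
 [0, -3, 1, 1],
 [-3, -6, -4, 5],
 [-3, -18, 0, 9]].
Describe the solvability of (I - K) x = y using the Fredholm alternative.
(I - K) is invertible (det(I - K) = -6 ≠ 0), so for every y in C^4 the equation (I - K) x = y has a unique solution.

K has rank 2 and factors as K = U V^T = u1 v1^T + u2 v2^T with u1 = (2, 0, 3, 3), v1 = (-1, -3, -1, 2), u2 = (-3, -1, 1, -3), v2 = (0, 3, -1, -1) (multiplying out reproduces the displayed K). The nonzero eigenvalues of U V^T coincide with those of the 2 x 2 matrix G = V^T U = [[v1·u1, v1·u2], [v2·u1, v2·u2]] = [[1, -1], [-6, -1]], and by the Sylvester determinant identity det(I_4 - U V^T) = det(I_2 - V^T U) = det([[0, 1], [6, 2]]) = (0)(2) - (1)(6) = -6. (Direct check: I - K =
[[3, 15, -1, -7],
 [0, 4, -1, -1],
 [3, 6, 5, -5],
 [3, 18, 0, -8]]
has determinant -6.) The finite-dimensional Fredholm alternative says: either (I - K) is invertible, or ker(I - K) ≠ {0} and then range(I - K) = ker((I - K)^*)^⊥, with dim ker(I - K) = dim ker((I - K)^*). Since det(I - K) ≠ 0, 1 is not an eigenvalue of K and ker(I - K) = {0}, so we are in the first case: for every y there is a unique x = (I - K)^(-1) y. (Explicitly, by the Woodbury identity, (I - U V^T)^(-1) = I + U (I_2 - G)^(-1) V^T.)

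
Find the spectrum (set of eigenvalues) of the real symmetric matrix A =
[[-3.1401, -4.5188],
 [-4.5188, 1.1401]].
sigma(A) ≈ {-6, 4}

A is real symmetric, so its spectrum consists of real eigenvalues. Expanding the characteristic polynomial of the displayed matrix gives
  det(λ I - A) = p(λ) = λ^2 + (2)λ + (-24).
Solving p(λ) = 0 yields eigenvalues ≈ -6, 4. (A is shown rounded to 4 decimals, so these recover the underlying integer eigenvalues to within that precision.)
Verification: the trace of A = -2 equals the sum of eigenvalues -2, and det(A) ≈ -23.9996 matches the eigenvalue product -24.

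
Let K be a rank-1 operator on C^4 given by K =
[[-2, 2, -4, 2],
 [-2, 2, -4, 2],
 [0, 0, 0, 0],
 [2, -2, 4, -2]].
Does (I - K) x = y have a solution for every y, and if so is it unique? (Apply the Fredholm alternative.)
(I - K) is invertible (det(I - K) = 3 ≠ 0), so for every y in C^4 the equation (I - K) x = y has a unique solution.

K has rank 1, so it is an outer product K = u v^T: every row of K is a multiple of one row vector. Reading off the entries, u = (2, 2, 0, -2) and v = (-1, 1, -2, 1) (row i of K equals u_i·v^T). A rank-one matrix u v^T satisfies K u = u (v·u) and kills the (3)-dimensional subspace v^⊥, so its characteristic polynomial is lambda^3 (lambda - v·u) with v·u = tr K = -2. Hence the eigenvalues of I - K are 1 (multiplicity 3) and 1 - (-2) = 3, so det(I - K) = 3. (Direct check: I - K =
[[3, -2, 4, -2],
 [2, -1, 4, -2],
 [0, 0, 1, 0],
 [-2, 2, -4, 3]]
has determinant 3.) The finite-dimensional Fredholm alternative says: either (I - K) is invertible, or ker(I - K) ≠ {0} and then range(I - K) = ker((I - K)^*)^⊥, with dim ker(I - K) = dim ker((I - K)^*). Since det(I - K) ≠ 0, 1 is not an eigenvalue of K and ker(I - K) = {0}, so we are in the first case: for every y there is a unique x = (I - K)^(-1) y. Explicitly, by the Sherman–Morrison formula, (I - u v^T)^(-1) = I + u v^T/(1 - v·u), i.e. (I - K)^(-1) = I + K/(3).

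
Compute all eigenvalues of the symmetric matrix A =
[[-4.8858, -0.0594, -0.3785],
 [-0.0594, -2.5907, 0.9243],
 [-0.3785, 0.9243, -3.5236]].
sigma(A) ≈ {-5, -4, -2}

A is real symmetric, so its spectrum consists of real eigenvalues. Expanding the characteristic polynomial of the displayed matrix gives
  det(λ I - A) = p(λ) = λ^3 + (11)λ^2 + (38)λ + (40.0012).
Solving p(λ) = 0 yields eigenvalues ≈ -5, -4, -2. (A is shown rounded to 4 decimals, so these recover the underlying integer eigenvalues to within that precision.)
Verification: the trace of A = -11 equals the sum of eigenvalues -11, and det(A) ≈ -40.0012 matches the eigenvalue product -40.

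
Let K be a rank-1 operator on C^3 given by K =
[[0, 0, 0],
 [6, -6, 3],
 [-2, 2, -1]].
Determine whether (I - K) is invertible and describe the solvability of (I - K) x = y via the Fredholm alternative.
(I - K) is invertible (det(I - K) = 8 ≠ 0), so for every y in C^3 the equation (I - K) x = y has a unique solution.

K has rank 1, so it is an outer product K = u v^T: every row of K is a multiple of one row vector. Reading off the entries, u = (0, 3, -1) and v = (2, -2, 1) (row i of K equals u_i·v^T). A rank-one matrix u v^T satisfies K u = u (v·u) and kills the (2)-dimensional subspace v^⊥, so its characteristic polynomial is lambda^2 (lambda - v·u) with v·u = tr K = -7. Hence the eigenvalues of I - K are 1 (multiplicity 2) and 1 - (-7) = 8, so det(I - K) = 8. (Direct check: I - K =
[[1, 0, 0],
 [-6, 7, -3],
 [2, -2, 2]]
has determinant 8.) The finite-dimensional Fredholm alternative says: either (I - K) is invertible, or ker(I - K) ≠ {0} and then range(I - K) = ker((I - K)^*)^⊥, with dim ker(I - K) = dim ker((I - K)^*). Since det(I - K) ≠ 0, 1 is not an eigenvalue of K and ker(I - K) = {0}, so we are in the first case: for every y there is a unique x = (I - K)^(-1) y. Explicitly, by the Sherman–Morrison formula, (I - u v^T)^(-1) = I + u v^T/(1 - v·u), i.e. (I - K)^(-1) = I + K/(8).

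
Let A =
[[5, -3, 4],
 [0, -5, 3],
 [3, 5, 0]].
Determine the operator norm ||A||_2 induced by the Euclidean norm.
||A||_2 ≈ 8.7396 (= sqrt(largest eigenvalue of A^T A))

||A||_2 = sigma_max(A) = sqrt(lambda_max(A^T A)). Form the symmetric matrix M = A^T A =
[[34, 0, 20],
 [0, 59, -27],
 [20, -27, 25]].
Its characteristic polynomial (trace, sum of principal 2x2 minors, determinant of M give the coefficients) is
  p(λ) = det(λ I - M) = λ^3 - 118λ^2 + 3202λ - 1764.
No integer candidate from the rational root theorem (±divisors of 1764) is a root, so the roots are irrational. The cubic discriminant is Δ = 11761928352 > 0, so there are three distinct real roots. p(0) = -1764 and p(1) = 1321 have opposite signs, so a root lies in (0, 1); Newton's method refines it to λ ≈ 0.5625. p(41) = 81 and p(42) = -1344 have opposite signs, so a root lies in (41, 42); Newton's method refines it to λ ≈ 41.0566. p(76) = -1004 and p(77) = 1701 have opposite signs, so a root lies in (76, 77); Newton's method refines it to λ ≈ 76.3809. Check (Vieta): the three roots sum to 118, matching tr M = 118.
So the eigenvalues of A^T A are ≈ 0.5625, 41.0566, 76.3809 (all ≥ 0, as they must be for A^T A). The largest is λ_max ≈ 76.3809, hence ||A||_2 = sqrt(λ_max) ≈ 8.7396.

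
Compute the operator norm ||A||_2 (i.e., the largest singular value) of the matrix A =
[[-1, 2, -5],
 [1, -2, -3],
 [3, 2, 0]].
||A||_2 ≈ 5.9005 (= sqrt(largest eigenvalue of A^T A))

||A||_2 = sigma_max(A) = sqrt(lambda_max(A^T A)). Form the symmetric matrix M = A^T A =
[[11, 2, 2],
 [2, 12, -4],
 [2, -4, 34]].
Its characteristic polynomial (trace, sum of principal 2x2 minors, determinant of M give the coefficients) is
  p(λ) = det(λ I - M) = λ^3 - 57λ^2 + 890λ - 4096.
No integer candidate from the rational root theorem (±divisors of 4096) is a root, so the roots are irrational. The cubic discriminant is Δ = 6691396 > 0, so there are three distinct real roots. p(8) = -112 and p(9) = 26 have opposite signs, so a root lies in (8, 9); Newton's method refines it to λ ≈ 8.7717. p(13) = 38 and p(14) = -64 have opposite signs, so a root lies in (13, 14); Newton's method refines it to λ ≈ 13.4119. p(34) = -424 and p(35) = 104 have opposite signs, so a root lies in (34, 35); Newton's method refines it to λ ≈ 34.8163. Check (Vieta): the three roots sum to 57, matching tr M = 57.
So the eigenvalues of A^T A are ≈ 8.7717, 13.4119, 34.8163 (all ≥ 0, as they must be for A^T A). The largest is λ_max ≈ 34.8163, hence ||A||_2 = sqrt(λ_max) ≈ 5.9005.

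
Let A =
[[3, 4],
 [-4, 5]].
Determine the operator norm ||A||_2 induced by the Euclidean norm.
||A||_2 = sqrt((66 + sqrt(512))/2) ≈ 6.6569 (= sqrt(largest eigenvalue of A^T A))

||A||_2 = sigma_max(A) = sqrt(lambda_max(A^T A)). Form the symmetric matrix M = A^T A =
[[25, -8],
 [-8, 41]].
Its characteristic polynomial (trace, determinant of M give the coefficients) is
  p(λ) = det(λ I - M) = λ^2 - 66λ + 961.
For λ^2 - 66λ + 961 the discriminant is 512. It is nonnegative but not a perfect square, so the roots are real and irrational: λ = (66 ± sqrt(512))/2 ≈ 44.3137, 21.6863.
So the eigenvalues of A^T A are ≈ 21.6863, 44.3137 (all ≥ 0, as they must be for A^T A). The largest is λ_max = (66 + sqrt(512))/2 ≈ 44.3137, hence ||A||_2 = sqrt(λ_max) = sqrt((66 + sqrt(512))/2) ≈ 6.6569.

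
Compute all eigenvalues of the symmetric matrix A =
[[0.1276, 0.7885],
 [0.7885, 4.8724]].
sigma(A) ≈ {0, 5}

A is real symmetric, so its spectrum consists of real eigenvalues. Expanding the characteristic polynomial of the displayed matrix gives
  det(λ I - A) = p(λ) = λ^2 + (-5)λ + (0).
Solving p(λ) = 0 yields eigenvalues ≈ 0, 5. (A is shown rounded to 4 decimals, so these recover the underlying integer eigenvalues to within that precision.)
Verification: the trace of A = 5 equals the sum of eigenvalues 5, and det(A) ≈ -0.0000 matches the eigenvalue product 0.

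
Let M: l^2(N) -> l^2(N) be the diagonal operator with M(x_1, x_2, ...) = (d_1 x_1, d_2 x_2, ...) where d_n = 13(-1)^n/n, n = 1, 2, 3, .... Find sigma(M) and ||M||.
sigma(M) = {13(-1)^n/n : n ≥ 1} ∪ {0}; ||M|| = 13

A bounded diagonal operator on l^2 with diagonal entries d_n has spectrum equal to the closure of {d_n : n ≥ 1}: every d_n is an eigenvalue (with eigenvector e_n), so {d_n} ⊂ sigma(M); the spectrum is closed, so its closure is too; and for lambda not in the closure, (M - lambda I) has bounded inverse (the diagonal entries 1/(d_n - lambda) are bounded). For our sequence d_n = 13(-1)^n/n, n = 1, 2, 3, ...:
  - {d_n} = {13(-1)^n/n : n ≥ 1}; the only limit point is 0
  - closure = {13(-1)^n/n : n ≥ 1} ∪ {0}
For the norm: a diagonal operator has ||M|| = sup_n |d_n|. Here |d_n| = 13/n is decreasing, so sup_n |d_n| = |d_1| = 13. So ||M|| = 13.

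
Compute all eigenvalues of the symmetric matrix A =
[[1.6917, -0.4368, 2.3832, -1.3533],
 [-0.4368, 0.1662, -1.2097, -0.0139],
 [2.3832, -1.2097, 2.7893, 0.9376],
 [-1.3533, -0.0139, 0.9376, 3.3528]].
sigma(A) ≈ {-1, 0, 4, 5}

A is real symmetric, so its spectrum consists of real eigenvalues. Expanding the characteristic polynomial of the displayed matrix gives
  det(λ I - A) = p(λ) = λ^4 + (-8)λ^3 + (11)λ^2 + (20)λ + (0).
Solving p(λ) = 0 yields eigenvalues ≈ -1, 0, 4, 5. (A is shown rounded to 4 decimals, so these recover the underlying integer eigenvalues to within that precision.)
Verification: the trace of A = 8 equals the sum of eigenvalues 8, and det(A) ≈ 0.0006 matches the eigenvalue product 0.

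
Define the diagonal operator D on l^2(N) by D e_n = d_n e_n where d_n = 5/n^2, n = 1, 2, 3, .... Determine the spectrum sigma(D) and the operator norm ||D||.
sigma(D) = {5/n^2 : n ≥ 1} ∪ {0}; ||D|| = 5

A bounded diagonal operator on l^2 with diagonal entries d_n has spectrum equal to the closure of {d_n : n ≥ 1}: every d_n is an eigenvalue (with eigenvector e_n), so {d_n} ⊂ sigma(D); the spectrum is closed, so its closure is too; and for lambda not in the closure, (D - lambda I) has bounded inverse (the diagonal entries 1/(d_n - lambda) are bounded). For our sequence d_n = 5/n^2, n = 1, 2, 3, ...:
  - {d_n} = {5/n^2 : n ≥ 1}; the only limit point is 0
  - closure = {5/n^2 : n ≥ 1} ∪ {0}
For the norm: a diagonal operator has ||D|| = sup_n |d_n|. Here d_n = 5/n^2 is positive and decreasing, so sup_n |d_n| = d_1 = 5. So ||D|| = 5.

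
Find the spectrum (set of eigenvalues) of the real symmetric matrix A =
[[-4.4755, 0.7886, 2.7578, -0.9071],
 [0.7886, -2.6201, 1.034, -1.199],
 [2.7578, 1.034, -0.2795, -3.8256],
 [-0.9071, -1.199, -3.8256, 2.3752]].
sigma(A) ≈ {-6, -3, -2, 6}

A is real symmetric, so its spectrum consists of real eigenvalues. Expanding the characteristic polynomial of the displayed matrix gives
  det(λ I - A) = p(λ) = λ^4 + (5)λ^3 + (-30)λ^2 + (-179.9962)λ + (-215.9909).
Solving p(λ) = 0 yields eigenvalues ≈ -6, -3, -2, 6. (A is shown rounded to 4 decimals, so these recover the underlying integer eigenvalues to within that precision.)
Verification: the trace of A = -5 equals the sum of eigenvalues -5, and det(A) ≈ -215.9909 matches the eigenvalue product -216.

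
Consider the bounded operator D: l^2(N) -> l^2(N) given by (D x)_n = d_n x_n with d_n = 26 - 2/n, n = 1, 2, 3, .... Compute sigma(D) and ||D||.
sigma(D) = {26 - 2/n : n ≥ 1} ∪ {26}; ||D|| = 26

A bounded diagonal operator on l^2 with diagonal entries d_n has spectrum equal to the closure of {d_n : n ≥ 1}: every d_n is an eigenvalue (with eigenvector e_n), so {d_n} ⊂ sigma(D); the spectrum is closed, so its closure is too; and for lambda not in the closure, (D - lambda I) has bounded inverse (the diagonal entries 1/(d_n - lambda) are bounded). For our sequence d_n = 26 - 2/n, n = 1, 2, 3, ...:
  - {d_n} = {26 - 2/n : n ≥ 1}; the only limit point is 26
  - closure = {26 - 2/n : n ≥ 1} ∪ {26}
For the norm: a diagonal operator has ||D|| = sup_n |d_n|. Here d_n = 26 - 2/n increases monotonically from d_1 = 24 toward 26, with all terms in [24, 26); so sup_n |d_n| = 26 (the supremum is the limit, not attained). So ||D|| = 26.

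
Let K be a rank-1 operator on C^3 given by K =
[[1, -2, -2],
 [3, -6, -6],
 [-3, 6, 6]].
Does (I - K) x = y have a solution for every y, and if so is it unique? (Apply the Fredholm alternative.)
(I - K) is singular (det(I - K) = 0, i.e. 1 ∈ sigma(K)). (I - K) x = y is solvable iff y ⊥ ker((I - K)^*) = span{(1, -2, -2)}, i.e. iff y_1 - 2y_2 - 2y_3 = 0. When solvable, the solutions are x = y + c·(1, 3, -3), c arbitrary (ker(I - K) = span{(1, 3, -3)}, dimension 1).

K has rank 1, so it is an outer product K = u v^T: every row of K is a multiple of one row vector. Reading off the entries, u = (1, 3, -3) and v = (1, -2, -2) (row i of K equals u_i·v^T). A rank-one matrix u v^T satisfies K u = u (v·u) and kills the (2)-dimensional subspace v^⊥, so its characteristic polynomial is lambda^2 (lambda - v·u) with v·u = tr K = 1. Hence the eigenvalues of I - K are 1 (multiplicity 2) and 1 - (1) = 0, so det(I - K) = 0. (Direct check: I - K =
[[0, 2, 2],
 [-3, 7, 6],
 [3, -6, -5]]
has determinant 0.) So 1 is an eigenvalue of K and (I - K) is not invertible. The finite-dimensional Fredholm alternative says: either (I - K) is invertible, or ker(I - K) ≠ {0} and then range(I - K) = ker((I - K)^*)^⊥, with dim ker(I - K) = dim ker((I - K)^*). We are in the second case, so we need both kernels. Kernel of I - K: (I - K) u = u - u (v·u) = u - u = 0, so ker(I - K) = span{u} = span{(1, 3, -3)} (it is exactly 1-dimensional because rank(I - K) = 2). Kernel of the adjoint: K is real, so (I - K)^* = I - K^T = I - v u^T, and (I - v u^T) v = v - v (u·v) = 0; hence ker((I - K)^*) = span{v} = span{(1, -2, -2)}. Therefore (I - K) x = y is solvable iff <y, v> = 0, i.e. iff y_1 - 2y_2 - 2y_3 = 0. When this holds, K y = u (v·y) = 0, so (I - K) y = y and x = y is a particular solution; the full solution set is the line x = y + c·u = y + c·(1, 3, -3), c ∈ C.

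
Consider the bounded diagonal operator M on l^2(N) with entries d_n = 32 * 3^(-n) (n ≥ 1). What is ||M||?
||M|| = 32/3 (attained at n = 1)

For M diagonal, ||M|| = sup_n |d_n|. The sequence d_n = 32 * 3^(-n) is positive and strictly decreasing (ratio 3^(-1) < 1), so the supremum is d_1 = 32/3. Hence ||M|| = 32/3.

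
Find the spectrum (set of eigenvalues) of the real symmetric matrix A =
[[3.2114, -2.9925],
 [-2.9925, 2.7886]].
sigma(A) ≈ {0, 6}

A is real symmetric, so its spectrum consists of real eigenvalues. Expanding the characteristic polynomial of the displayed matrix gives
  det(λ I - A) = p(λ) = λ^2 + (-6)λ + (0).
Solving p(λ) = 0 yields eigenvalues ≈ 0, 6. (A is shown rounded to 4 decimals, so these recover the underlying integer eigenvalues to within that precision.)
Verification: the trace of A = 6 equals the sum of eigenvalues 6, and det(A) ≈ 0.0003 matches the eigenvalue product 0.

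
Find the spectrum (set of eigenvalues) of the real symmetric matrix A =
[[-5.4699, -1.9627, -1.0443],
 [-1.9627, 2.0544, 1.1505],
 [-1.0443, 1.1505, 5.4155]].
sigma(A) ≈ {-6, 2, 6}

A is real symmetric, so its spectrum consists of real eigenvalues. Expanding the characteristic polynomial of the displayed matrix gives
  det(λ I - A) = p(λ) = λ^3 + (-2)λ^2 + (-36)λ + (72.0015).
Solving p(λ) = 0 yields eigenvalues ≈ -6, 2, 6. (A is shown rounded to 4 decimals, so these recover the underlying integer eigenvalues to within that precision.)
Verification: the trace of A = 2 equals the sum of eigenvalues 2, and det(A) ≈ -72.0015 matches the eigenvalue product -72.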